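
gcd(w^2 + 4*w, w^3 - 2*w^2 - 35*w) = w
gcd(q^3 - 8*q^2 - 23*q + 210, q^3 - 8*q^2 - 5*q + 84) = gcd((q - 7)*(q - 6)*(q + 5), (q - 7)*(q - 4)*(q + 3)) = q - 7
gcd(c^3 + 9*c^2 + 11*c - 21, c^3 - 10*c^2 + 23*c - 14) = c - 1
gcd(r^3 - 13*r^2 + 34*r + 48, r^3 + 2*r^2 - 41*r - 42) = r^2 - 5*r - 6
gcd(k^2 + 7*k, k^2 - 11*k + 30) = 1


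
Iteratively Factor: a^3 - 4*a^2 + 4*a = (a - 2)*(a^2 - 2*a) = (a - 2)^2*(a)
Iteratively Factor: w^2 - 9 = (w - 3)*(w + 3)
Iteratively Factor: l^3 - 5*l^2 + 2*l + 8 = (l - 2)*(l^2 - 3*l - 4) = (l - 4)*(l - 2)*(l + 1)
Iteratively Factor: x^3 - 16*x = (x)*(x^2 - 16) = x*(x - 4)*(x + 4)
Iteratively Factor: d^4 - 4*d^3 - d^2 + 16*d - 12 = (d - 3)*(d^3 - d^2 - 4*d + 4) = (d - 3)*(d - 1)*(d^2 - 4) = (d - 3)*(d - 2)*(d - 1)*(d + 2)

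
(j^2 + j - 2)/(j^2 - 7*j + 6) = (j + 2)/(j - 6)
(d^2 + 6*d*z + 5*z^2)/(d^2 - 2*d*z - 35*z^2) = (-d - z)/(-d + 7*z)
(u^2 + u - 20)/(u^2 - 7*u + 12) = (u + 5)/(u - 3)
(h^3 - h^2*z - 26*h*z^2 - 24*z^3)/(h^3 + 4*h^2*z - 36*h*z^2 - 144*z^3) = (h + z)/(h + 6*z)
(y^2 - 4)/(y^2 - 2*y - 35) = (4 - y^2)/(-y^2 + 2*y + 35)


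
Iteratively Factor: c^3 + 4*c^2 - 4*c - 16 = (c + 4)*(c^2 - 4) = (c + 2)*(c + 4)*(c - 2)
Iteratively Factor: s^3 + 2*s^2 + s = (s + 1)*(s^2 + s) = (s + 1)^2*(s)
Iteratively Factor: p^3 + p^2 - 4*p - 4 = (p + 1)*(p^2 - 4) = (p - 2)*(p + 1)*(p + 2)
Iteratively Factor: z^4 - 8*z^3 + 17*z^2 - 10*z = (z - 1)*(z^3 - 7*z^2 + 10*z) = (z - 2)*(z - 1)*(z^2 - 5*z) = z*(z - 2)*(z - 1)*(z - 5)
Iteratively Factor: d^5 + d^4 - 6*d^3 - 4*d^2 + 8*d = (d + 2)*(d^4 - d^3 - 4*d^2 + 4*d) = (d + 2)^2*(d^3 - 3*d^2 + 2*d) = (d - 2)*(d + 2)^2*(d^2 - d) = d*(d - 2)*(d + 2)^2*(d - 1)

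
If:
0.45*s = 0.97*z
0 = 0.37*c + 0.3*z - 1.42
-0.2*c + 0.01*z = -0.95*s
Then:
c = 3.56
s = 0.75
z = 0.35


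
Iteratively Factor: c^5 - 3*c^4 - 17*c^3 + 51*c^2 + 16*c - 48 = (c + 4)*(c^4 - 7*c^3 + 11*c^2 + 7*c - 12) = (c - 4)*(c + 4)*(c^3 - 3*c^2 - c + 3) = (c - 4)*(c - 1)*(c + 4)*(c^2 - 2*c - 3) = (c - 4)*(c - 3)*(c - 1)*(c + 4)*(c + 1)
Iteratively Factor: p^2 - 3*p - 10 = (p - 5)*(p + 2)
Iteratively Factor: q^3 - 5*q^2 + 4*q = (q - 4)*(q^2 - q) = q*(q - 4)*(q - 1)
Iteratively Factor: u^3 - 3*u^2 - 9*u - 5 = (u - 5)*(u^2 + 2*u + 1) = (u - 5)*(u + 1)*(u + 1)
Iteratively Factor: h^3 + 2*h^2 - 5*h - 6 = (h + 3)*(h^2 - h - 2) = (h + 1)*(h + 3)*(h - 2)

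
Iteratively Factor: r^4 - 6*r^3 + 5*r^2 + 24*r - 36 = (r + 2)*(r^3 - 8*r^2 + 21*r - 18) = (r - 3)*(r + 2)*(r^2 - 5*r + 6) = (r - 3)*(r - 2)*(r + 2)*(r - 3)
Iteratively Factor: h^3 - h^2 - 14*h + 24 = (h + 4)*(h^2 - 5*h + 6) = (h - 3)*(h + 4)*(h - 2)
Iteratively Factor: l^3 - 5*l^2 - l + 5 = (l + 1)*(l^2 - 6*l + 5) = (l - 1)*(l + 1)*(l - 5)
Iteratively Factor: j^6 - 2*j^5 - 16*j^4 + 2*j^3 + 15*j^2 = (j - 1)*(j^5 - j^4 - 17*j^3 - 15*j^2) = (j - 1)*(j + 1)*(j^4 - 2*j^3 - 15*j^2) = j*(j - 1)*(j + 1)*(j^3 - 2*j^2 - 15*j) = j^2*(j - 1)*(j + 1)*(j^2 - 2*j - 15) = j^2*(j - 5)*(j - 1)*(j + 1)*(j + 3)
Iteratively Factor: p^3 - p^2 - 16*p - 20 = (p - 5)*(p^2 + 4*p + 4) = (p - 5)*(p + 2)*(p + 2)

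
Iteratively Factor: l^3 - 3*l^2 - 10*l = (l + 2)*(l^2 - 5*l) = (l - 5)*(l + 2)*(l)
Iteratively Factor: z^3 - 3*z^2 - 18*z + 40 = (z + 4)*(z^2 - 7*z + 10) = (z - 2)*(z + 4)*(z - 5)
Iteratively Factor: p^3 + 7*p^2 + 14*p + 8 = (p + 2)*(p^2 + 5*p + 4) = (p + 1)*(p + 2)*(p + 4)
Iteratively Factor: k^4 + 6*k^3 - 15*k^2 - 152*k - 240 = (k + 4)*(k^3 + 2*k^2 - 23*k - 60) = (k + 4)^2*(k^2 - 2*k - 15) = (k - 5)*(k + 4)^2*(k + 3)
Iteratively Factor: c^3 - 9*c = (c - 3)*(c^2 + 3*c) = c*(c - 3)*(c + 3)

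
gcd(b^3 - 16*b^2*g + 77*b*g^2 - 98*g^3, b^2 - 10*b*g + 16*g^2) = b - 2*g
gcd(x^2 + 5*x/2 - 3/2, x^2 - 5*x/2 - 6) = 1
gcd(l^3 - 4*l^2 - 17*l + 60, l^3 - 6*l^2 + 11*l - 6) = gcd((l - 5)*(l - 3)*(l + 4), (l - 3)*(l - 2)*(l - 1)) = l - 3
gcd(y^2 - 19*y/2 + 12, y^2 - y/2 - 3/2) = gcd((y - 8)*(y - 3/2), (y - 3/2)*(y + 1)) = y - 3/2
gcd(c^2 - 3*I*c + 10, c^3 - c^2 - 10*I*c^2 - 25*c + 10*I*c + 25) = c - 5*I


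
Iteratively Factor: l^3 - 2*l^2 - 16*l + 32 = (l + 4)*(l^2 - 6*l + 8) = (l - 4)*(l + 4)*(l - 2)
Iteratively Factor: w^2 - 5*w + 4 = (w - 1)*(w - 4)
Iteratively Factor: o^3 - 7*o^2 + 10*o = (o - 2)*(o^2 - 5*o) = o*(o - 2)*(o - 5)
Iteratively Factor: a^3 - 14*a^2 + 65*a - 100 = (a - 5)*(a^2 - 9*a + 20) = (a - 5)^2*(a - 4)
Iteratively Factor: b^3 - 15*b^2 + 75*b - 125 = (b - 5)*(b^2 - 10*b + 25) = (b - 5)^2*(b - 5)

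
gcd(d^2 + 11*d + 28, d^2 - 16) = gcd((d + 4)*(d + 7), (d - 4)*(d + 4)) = d + 4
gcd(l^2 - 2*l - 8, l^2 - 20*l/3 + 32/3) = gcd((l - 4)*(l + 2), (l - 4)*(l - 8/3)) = l - 4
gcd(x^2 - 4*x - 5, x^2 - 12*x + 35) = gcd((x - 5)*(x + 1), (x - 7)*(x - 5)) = x - 5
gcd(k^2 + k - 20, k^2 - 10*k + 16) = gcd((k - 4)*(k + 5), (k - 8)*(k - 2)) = 1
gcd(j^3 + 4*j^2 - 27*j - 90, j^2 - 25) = j - 5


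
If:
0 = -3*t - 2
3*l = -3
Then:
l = -1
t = -2/3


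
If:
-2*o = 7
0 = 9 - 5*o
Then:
No Solution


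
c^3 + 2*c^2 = c^2*(c + 2)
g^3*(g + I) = g^4 + I*g^3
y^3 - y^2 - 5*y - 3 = (y - 3)*(y + 1)^2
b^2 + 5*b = b*(b + 5)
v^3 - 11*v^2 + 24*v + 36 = (v - 6)^2*(v + 1)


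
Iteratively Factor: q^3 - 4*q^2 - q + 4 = (q + 1)*(q^2 - 5*q + 4) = (q - 1)*(q + 1)*(q - 4)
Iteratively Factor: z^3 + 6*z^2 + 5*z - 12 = (z + 3)*(z^2 + 3*z - 4) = (z - 1)*(z + 3)*(z + 4)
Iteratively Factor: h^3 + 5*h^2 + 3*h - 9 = (h + 3)*(h^2 + 2*h - 3) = (h - 1)*(h + 3)*(h + 3)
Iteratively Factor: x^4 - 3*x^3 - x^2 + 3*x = (x - 1)*(x^3 - 2*x^2 - 3*x) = (x - 1)*(x + 1)*(x^2 - 3*x) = (x - 3)*(x - 1)*(x + 1)*(x)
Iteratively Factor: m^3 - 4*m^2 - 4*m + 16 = (m + 2)*(m^2 - 6*m + 8) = (m - 4)*(m + 2)*(m - 2)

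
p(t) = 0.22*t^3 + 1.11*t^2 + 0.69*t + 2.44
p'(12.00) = 122.37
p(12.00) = 550.72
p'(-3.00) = -0.03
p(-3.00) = 4.42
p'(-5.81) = 10.07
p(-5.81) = -7.25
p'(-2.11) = -1.06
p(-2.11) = 3.86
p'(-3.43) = 0.84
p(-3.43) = 4.25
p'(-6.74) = 15.71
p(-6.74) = -19.15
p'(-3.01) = -0.01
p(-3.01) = 4.42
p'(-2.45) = -0.79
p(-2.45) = 4.18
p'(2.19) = 8.72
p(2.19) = 11.59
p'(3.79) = 18.58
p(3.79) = 32.98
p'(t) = 0.66*t^2 + 2.22*t + 0.69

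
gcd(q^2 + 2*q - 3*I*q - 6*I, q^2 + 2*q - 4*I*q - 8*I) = q + 2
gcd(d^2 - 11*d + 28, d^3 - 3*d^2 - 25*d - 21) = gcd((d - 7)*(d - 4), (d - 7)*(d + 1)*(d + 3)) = d - 7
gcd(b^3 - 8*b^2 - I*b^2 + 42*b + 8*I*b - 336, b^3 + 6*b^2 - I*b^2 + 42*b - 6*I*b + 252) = b^2 - I*b + 42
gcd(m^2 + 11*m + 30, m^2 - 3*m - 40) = m + 5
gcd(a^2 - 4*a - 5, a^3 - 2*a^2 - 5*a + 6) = 1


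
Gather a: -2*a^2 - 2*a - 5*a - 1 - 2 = -2*a^2 - 7*a - 3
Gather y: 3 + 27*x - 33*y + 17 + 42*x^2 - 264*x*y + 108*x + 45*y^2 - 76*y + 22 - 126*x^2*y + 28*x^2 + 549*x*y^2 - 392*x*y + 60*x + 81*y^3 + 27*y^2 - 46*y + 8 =70*x^2 + 195*x + 81*y^3 + y^2*(549*x + 72) + y*(-126*x^2 - 656*x - 155) + 50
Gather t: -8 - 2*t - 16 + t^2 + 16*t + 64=t^2 + 14*t + 40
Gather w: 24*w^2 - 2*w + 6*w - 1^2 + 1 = 24*w^2 + 4*w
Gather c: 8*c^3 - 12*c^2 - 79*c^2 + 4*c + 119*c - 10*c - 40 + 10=8*c^3 - 91*c^2 + 113*c - 30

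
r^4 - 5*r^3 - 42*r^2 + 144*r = r*(r - 8)*(r - 3)*(r + 6)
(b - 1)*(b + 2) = b^2 + b - 2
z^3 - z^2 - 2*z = z*(z - 2)*(z + 1)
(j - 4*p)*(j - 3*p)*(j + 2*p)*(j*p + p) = j^4*p - 5*j^3*p^2 + j^3*p - 2*j^2*p^3 - 5*j^2*p^2 + 24*j*p^4 - 2*j*p^3 + 24*p^4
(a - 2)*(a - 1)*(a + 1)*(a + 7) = a^4 + 5*a^3 - 15*a^2 - 5*a + 14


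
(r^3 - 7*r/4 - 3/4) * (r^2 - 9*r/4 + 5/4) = r^5 - 9*r^4/4 - r^3/2 + 51*r^2/16 - r/2 - 15/16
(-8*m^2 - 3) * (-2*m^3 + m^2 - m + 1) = 16*m^5 - 8*m^4 + 14*m^3 - 11*m^2 + 3*m - 3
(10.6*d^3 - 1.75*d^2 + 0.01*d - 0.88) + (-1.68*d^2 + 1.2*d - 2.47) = 10.6*d^3 - 3.43*d^2 + 1.21*d - 3.35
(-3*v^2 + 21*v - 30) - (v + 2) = -3*v^2 + 20*v - 32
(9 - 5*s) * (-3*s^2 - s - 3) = 15*s^3 - 22*s^2 + 6*s - 27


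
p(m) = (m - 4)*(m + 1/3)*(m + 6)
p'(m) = (m - 4)*(m + 1/3) + (m - 4)*(m + 6) + (m + 1/3)*(m + 6)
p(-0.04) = -7.06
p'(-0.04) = -23.52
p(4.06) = 2.65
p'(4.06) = 45.06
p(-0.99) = 16.42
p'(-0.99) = -25.01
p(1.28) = -31.95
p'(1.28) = -12.44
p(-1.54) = 29.81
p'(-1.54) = -23.41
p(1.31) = -32.31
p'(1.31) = -12.07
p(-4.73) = 48.75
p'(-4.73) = 21.71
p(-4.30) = 55.97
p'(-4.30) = 12.07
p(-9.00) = -338.00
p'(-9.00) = 177.67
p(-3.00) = 56.00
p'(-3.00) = -10.33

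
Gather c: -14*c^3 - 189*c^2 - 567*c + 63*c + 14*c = -14*c^3 - 189*c^2 - 490*c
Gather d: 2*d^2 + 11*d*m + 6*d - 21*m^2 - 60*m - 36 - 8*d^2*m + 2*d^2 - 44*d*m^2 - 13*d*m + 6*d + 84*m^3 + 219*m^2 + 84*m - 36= d^2*(4 - 8*m) + d*(-44*m^2 - 2*m + 12) + 84*m^3 + 198*m^2 + 24*m - 72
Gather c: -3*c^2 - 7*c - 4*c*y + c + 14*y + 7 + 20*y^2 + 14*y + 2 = -3*c^2 + c*(-4*y - 6) + 20*y^2 + 28*y + 9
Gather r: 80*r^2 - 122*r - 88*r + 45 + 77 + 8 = 80*r^2 - 210*r + 130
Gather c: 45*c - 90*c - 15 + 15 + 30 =30 - 45*c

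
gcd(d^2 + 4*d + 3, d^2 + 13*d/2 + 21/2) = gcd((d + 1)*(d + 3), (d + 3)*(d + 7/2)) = d + 3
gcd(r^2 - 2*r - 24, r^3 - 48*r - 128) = r + 4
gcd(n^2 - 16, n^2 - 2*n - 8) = n - 4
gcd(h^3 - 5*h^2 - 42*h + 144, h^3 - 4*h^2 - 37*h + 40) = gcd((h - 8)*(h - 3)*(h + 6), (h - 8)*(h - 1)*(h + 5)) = h - 8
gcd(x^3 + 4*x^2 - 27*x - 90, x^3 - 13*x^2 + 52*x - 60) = x - 5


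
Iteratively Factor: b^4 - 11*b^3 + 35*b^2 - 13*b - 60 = (b - 3)*(b^3 - 8*b^2 + 11*b + 20) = (b - 3)*(b + 1)*(b^2 - 9*b + 20) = (b - 5)*(b - 3)*(b + 1)*(b - 4)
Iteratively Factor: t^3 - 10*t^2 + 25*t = (t - 5)*(t^2 - 5*t) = t*(t - 5)*(t - 5)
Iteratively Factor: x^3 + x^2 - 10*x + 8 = (x - 2)*(x^2 + 3*x - 4) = (x - 2)*(x - 1)*(x + 4)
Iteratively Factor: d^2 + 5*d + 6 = (d + 3)*(d + 2)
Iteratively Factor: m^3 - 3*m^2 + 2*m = (m - 2)*(m^2 - m) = m*(m - 2)*(m - 1)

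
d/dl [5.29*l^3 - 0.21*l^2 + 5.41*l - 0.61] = 15.87*l^2 - 0.42*l + 5.41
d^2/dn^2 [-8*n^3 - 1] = -48*n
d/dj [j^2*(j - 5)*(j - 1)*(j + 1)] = j*(5*j^3 - 20*j^2 - 3*j + 10)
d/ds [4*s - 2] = 4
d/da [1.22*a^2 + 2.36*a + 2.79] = 2.44*a + 2.36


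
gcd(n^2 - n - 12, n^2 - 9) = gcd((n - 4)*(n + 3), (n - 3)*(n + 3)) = n + 3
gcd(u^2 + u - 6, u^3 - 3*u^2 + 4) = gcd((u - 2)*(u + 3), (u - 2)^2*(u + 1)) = u - 2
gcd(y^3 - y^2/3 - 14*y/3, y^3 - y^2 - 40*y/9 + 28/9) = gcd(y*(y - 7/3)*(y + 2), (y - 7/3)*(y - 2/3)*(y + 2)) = y^2 - y/3 - 14/3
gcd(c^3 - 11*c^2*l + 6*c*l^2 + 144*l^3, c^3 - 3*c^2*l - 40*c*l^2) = c - 8*l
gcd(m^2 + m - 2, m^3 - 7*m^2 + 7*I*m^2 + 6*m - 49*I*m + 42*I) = m - 1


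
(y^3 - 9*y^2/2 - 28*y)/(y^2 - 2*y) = (y^2 - 9*y/2 - 28)/(y - 2)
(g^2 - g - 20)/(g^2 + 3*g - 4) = (g - 5)/(g - 1)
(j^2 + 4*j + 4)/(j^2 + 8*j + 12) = (j + 2)/(j + 6)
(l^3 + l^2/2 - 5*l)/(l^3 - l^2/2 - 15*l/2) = (l - 2)/(l - 3)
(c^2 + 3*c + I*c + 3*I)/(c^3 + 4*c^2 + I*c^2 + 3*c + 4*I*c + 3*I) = 1/(c + 1)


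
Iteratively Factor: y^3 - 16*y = (y - 4)*(y^2 + 4*y) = y*(y - 4)*(y + 4)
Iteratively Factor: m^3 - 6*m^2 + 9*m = (m - 3)*(m^2 - 3*m) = m*(m - 3)*(m - 3)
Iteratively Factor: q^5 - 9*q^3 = (q)*(q^4 - 9*q^2) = q*(q + 3)*(q^3 - 3*q^2) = q^2*(q + 3)*(q^2 - 3*q) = q^2*(q - 3)*(q + 3)*(q)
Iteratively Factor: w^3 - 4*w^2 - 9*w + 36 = (w + 3)*(w^2 - 7*w + 12) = (w - 3)*(w + 3)*(w - 4)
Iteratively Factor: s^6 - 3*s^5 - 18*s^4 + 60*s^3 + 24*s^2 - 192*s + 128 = (s - 1)*(s^5 - 2*s^4 - 20*s^3 + 40*s^2 + 64*s - 128) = (s - 4)*(s - 1)*(s^4 + 2*s^3 - 12*s^2 - 8*s + 32) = (s - 4)*(s - 2)*(s - 1)*(s^3 + 4*s^2 - 4*s - 16) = (s - 4)*(s - 2)*(s - 1)*(s + 2)*(s^2 + 2*s - 8) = (s - 4)*(s - 2)*(s - 1)*(s + 2)*(s + 4)*(s - 2)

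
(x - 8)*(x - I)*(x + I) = x^3 - 8*x^2 + x - 8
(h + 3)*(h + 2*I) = h^2 + 3*h + 2*I*h + 6*I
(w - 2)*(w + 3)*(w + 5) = w^3 + 6*w^2 - w - 30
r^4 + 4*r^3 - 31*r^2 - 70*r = r*(r - 5)*(r + 2)*(r + 7)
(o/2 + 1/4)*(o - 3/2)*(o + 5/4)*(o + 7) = o^4/2 + 29*o^3/8 - o^2/8 - 239*o/32 - 105/32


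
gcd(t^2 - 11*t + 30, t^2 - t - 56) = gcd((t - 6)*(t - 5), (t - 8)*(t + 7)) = 1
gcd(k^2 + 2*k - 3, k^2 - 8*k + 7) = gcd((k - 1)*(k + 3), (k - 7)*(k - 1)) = k - 1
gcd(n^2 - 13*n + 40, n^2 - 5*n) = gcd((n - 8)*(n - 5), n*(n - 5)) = n - 5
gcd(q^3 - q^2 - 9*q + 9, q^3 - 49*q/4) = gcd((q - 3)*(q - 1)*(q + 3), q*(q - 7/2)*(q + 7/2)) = 1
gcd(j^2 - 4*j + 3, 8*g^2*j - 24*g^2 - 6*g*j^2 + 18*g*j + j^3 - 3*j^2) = j - 3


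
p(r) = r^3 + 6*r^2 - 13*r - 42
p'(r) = 3*r^2 + 12*r - 13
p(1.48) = -44.86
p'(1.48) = 11.33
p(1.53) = -44.26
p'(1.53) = 12.38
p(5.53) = 238.71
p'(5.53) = 145.10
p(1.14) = -47.54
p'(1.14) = 4.58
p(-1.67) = -8.21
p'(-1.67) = -24.67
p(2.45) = -23.13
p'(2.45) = 34.41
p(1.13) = -47.59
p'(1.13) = 4.39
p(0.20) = -44.35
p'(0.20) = -10.48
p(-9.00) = -168.00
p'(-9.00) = 122.00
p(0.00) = -42.00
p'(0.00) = -13.00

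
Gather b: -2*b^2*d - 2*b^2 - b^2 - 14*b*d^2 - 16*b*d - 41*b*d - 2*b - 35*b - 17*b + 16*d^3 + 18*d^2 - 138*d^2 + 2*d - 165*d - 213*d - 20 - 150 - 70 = b^2*(-2*d - 3) + b*(-14*d^2 - 57*d - 54) + 16*d^3 - 120*d^2 - 376*d - 240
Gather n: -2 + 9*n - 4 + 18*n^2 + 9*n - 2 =18*n^2 + 18*n - 8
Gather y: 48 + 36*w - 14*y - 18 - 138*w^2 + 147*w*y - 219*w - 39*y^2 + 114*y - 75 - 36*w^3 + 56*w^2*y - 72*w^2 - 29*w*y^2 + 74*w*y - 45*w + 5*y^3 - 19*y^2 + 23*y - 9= -36*w^3 - 210*w^2 - 228*w + 5*y^3 + y^2*(-29*w - 58) + y*(56*w^2 + 221*w + 123) - 54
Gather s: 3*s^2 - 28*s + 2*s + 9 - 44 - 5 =3*s^2 - 26*s - 40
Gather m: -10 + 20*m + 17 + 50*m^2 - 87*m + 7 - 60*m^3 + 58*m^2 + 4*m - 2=-60*m^3 + 108*m^2 - 63*m + 12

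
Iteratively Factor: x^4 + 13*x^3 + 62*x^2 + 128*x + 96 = (x + 4)*(x^3 + 9*x^2 + 26*x + 24) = (x + 4)^2*(x^2 + 5*x + 6) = (x + 2)*(x + 4)^2*(x + 3)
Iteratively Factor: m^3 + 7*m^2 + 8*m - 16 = (m + 4)*(m^2 + 3*m - 4) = (m + 4)^2*(m - 1)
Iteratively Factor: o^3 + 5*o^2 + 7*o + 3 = (o + 1)*(o^2 + 4*o + 3) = (o + 1)*(o + 3)*(o + 1)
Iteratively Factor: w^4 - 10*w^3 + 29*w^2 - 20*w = (w - 4)*(w^3 - 6*w^2 + 5*w) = (w - 5)*(w - 4)*(w^2 - w) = (w - 5)*(w - 4)*(w - 1)*(w)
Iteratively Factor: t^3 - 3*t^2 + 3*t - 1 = (t - 1)*(t^2 - 2*t + 1) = (t - 1)^2*(t - 1)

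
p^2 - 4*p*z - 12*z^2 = (p - 6*z)*(p + 2*z)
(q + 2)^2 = q^2 + 4*q + 4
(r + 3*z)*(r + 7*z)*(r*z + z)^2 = r^4*z^2 + 10*r^3*z^3 + 2*r^3*z^2 + 21*r^2*z^4 + 20*r^2*z^3 + r^2*z^2 + 42*r*z^4 + 10*r*z^3 + 21*z^4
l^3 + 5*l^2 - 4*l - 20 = (l - 2)*(l + 2)*(l + 5)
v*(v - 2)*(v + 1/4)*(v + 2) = v^4 + v^3/4 - 4*v^2 - v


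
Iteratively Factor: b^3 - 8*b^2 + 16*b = (b - 4)*(b^2 - 4*b) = (b - 4)^2*(b)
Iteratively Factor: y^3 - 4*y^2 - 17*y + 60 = (y - 3)*(y^2 - y - 20) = (y - 5)*(y - 3)*(y + 4)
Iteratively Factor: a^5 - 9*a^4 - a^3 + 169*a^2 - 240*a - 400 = (a + 4)*(a^4 - 13*a^3 + 51*a^2 - 35*a - 100) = (a - 5)*(a + 4)*(a^3 - 8*a^2 + 11*a + 20) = (a - 5)^2*(a + 4)*(a^2 - 3*a - 4) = (a - 5)^2*(a + 1)*(a + 4)*(a - 4)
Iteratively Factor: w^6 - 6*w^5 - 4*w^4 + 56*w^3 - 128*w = (w + 2)*(w^5 - 8*w^4 + 12*w^3 + 32*w^2 - 64*w) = (w - 4)*(w + 2)*(w^4 - 4*w^3 - 4*w^2 + 16*w) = (w - 4)^2*(w + 2)*(w^3 - 4*w) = (w - 4)^2*(w - 2)*(w + 2)*(w^2 + 2*w) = (w - 4)^2*(w - 2)*(w + 2)^2*(w)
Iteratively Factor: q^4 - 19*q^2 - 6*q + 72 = (q - 4)*(q^3 + 4*q^2 - 3*q - 18) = (q - 4)*(q + 3)*(q^2 + q - 6) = (q - 4)*(q + 3)^2*(q - 2)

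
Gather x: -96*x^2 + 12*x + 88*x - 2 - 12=-96*x^2 + 100*x - 14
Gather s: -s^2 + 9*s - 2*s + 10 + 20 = -s^2 + 7*s + 30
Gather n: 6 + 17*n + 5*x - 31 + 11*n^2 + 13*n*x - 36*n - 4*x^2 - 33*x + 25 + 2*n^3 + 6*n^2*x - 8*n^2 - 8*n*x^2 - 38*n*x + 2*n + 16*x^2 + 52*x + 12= 2*n^3 + n^2*(6*x + 3) + n*(-8*x^2 - 25*x - 17) + 12*x^2 + 24*x + 12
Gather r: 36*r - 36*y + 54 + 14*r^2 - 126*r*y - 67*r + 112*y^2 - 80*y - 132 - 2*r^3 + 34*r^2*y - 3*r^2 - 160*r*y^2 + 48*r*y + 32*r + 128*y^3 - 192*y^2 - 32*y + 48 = -2*r^3 + r^2*(34*y + 11) + r*(-160*y^2 - 78*y + 1) + 128*y^3 - 80*y^2 - 148*y - 30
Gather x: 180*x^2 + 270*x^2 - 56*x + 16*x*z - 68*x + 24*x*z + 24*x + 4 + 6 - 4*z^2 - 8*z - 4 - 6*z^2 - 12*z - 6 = 450*x^2 + x*(40*z - 100) - 10*z^2 - 20*z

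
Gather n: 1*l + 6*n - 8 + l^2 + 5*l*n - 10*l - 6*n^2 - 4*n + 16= l^2 - 9*l - 6*n^2 + n*(5*l + 2) + 8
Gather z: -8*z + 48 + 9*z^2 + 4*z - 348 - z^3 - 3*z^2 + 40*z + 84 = -z^3 + 6*z^2 + 36*z - 216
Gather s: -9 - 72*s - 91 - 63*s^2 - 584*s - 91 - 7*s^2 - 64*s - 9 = -70*s^2 - 720*s - 200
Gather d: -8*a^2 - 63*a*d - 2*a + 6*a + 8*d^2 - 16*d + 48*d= -8*a^2 + 4*a + 8*d^2 + d*(32 - 63*a)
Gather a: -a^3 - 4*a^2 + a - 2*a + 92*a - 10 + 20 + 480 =-a^3 - 4*a^2 + 91*a + 490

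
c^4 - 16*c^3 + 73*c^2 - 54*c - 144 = (c - 8)*(c - 6)*(c - 3)*(c + 1)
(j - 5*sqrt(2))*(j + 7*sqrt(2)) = j^2 + 2*sqrt(2)*j - 70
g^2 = g^2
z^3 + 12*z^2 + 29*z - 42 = (z - 1)*(z + 6)*(z + 7)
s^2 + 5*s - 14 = (s - 2)*(s + 7)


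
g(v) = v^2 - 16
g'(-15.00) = -30.00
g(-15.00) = 209.00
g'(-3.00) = -6.00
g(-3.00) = -7.00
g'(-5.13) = -10.26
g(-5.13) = 10.32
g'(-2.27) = -4.54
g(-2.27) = -10.85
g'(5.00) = 10.00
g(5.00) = 9.00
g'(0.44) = 0.88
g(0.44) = -15.81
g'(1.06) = 2.12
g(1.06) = -14.88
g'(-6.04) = -12.08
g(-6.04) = 20.48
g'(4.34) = 8.68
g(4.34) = 2.84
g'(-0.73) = -1.46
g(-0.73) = -15.47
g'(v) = 2*v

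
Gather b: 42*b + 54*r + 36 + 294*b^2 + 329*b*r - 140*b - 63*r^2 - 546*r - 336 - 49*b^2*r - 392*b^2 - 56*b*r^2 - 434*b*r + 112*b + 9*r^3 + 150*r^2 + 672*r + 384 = b^2*(-49*r - 98) + b*(-56*r^2 - 105*r + 14) + 9*r^3 + 87*r^2 + 180*r + 84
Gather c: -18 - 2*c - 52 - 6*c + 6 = -8*c - 64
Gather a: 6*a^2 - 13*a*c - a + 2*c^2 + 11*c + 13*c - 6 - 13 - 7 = 6*a^2 + a*(-13*c - 1) + 2*c^2 + 24*c - 26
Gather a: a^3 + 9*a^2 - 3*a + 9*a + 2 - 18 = a^3 + 9*a^2 + 6*a - 16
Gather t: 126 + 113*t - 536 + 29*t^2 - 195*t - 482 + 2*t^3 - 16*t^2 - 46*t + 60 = 2*t^3 + 13*t^2 - 128*t - 832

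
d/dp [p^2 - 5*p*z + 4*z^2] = 2*p - 5*z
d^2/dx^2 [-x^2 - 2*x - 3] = -2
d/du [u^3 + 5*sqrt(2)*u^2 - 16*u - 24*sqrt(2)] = 3*u^2 + 10*sqrt(2)*u - 16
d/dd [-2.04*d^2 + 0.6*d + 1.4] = 0.6 - 4.08*d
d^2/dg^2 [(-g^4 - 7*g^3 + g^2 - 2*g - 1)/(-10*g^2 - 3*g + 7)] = 2*(100*g^6 + 90*g^5 - 183*g^4 + 615*g^3 - 57*g^2 + 1539*g + 72)/(1000*g^6 + 900*g^5 - 1830*g^4 - 1233*g^3 + 1281*g^2 + 441*g - 343)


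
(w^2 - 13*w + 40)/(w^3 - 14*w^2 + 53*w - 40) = 1/(w - 1)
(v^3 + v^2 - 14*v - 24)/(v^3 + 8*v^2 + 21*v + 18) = (v - 4)/(v + 3)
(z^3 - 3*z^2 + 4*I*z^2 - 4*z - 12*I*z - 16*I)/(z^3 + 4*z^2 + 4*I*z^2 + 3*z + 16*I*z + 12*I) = (z - 4)/(z + 3)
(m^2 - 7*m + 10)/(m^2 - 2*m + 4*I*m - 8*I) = (m - 5)/(m + 4*I)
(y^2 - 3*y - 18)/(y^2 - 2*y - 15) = (y - 6)/(y - 5)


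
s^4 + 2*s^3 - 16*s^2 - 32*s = s*(s - 4)*(s + 2)*(s + 4)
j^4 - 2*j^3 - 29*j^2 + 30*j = j*(j - 6)*(j - 1)*(j + 5)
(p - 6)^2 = p^2 - 12*p + 36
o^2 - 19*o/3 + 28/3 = (o - 4)*(o - 7/3)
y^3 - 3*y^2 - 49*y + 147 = (y - 7)*(y - 3)*(y + 7)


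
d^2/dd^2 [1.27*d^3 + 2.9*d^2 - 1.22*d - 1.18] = 7.62*d + 5.8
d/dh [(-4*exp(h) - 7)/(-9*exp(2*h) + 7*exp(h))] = (-36*exp(2*h) - 126*exp(h) + 49)*exp(-h)/(81*exp(2*h) - 126*exp(h) + 49)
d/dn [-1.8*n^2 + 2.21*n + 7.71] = 2.21 - 3.6*n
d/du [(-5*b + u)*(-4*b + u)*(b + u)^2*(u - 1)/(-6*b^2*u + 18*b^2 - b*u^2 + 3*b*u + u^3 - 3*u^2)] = (b + u)*((b + u)*(4*b - u)*(5*b - u)*(u - 1)*(6*b^2 + 2*b*u - 3*b - 3*u^2 + 6*u) + (-(b + u)*(4*b - u)*(5*b - u) + (b + u)*(4*b - u)*(u - 1) + (b + u)*(5*b - u)*(u - 1) - 2*(4*b - u)*(5*b - u)*(u - 1))*(6*b^2*u - 18*b^2 + b*u^2 - 3*b*u - u^3 + 3*u^2))/(6*b^2*u - 18*b^2 + b*u^2 - 3*b*u - u^3 + 3*u^2)^2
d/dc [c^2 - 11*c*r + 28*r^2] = 2*c - 11*r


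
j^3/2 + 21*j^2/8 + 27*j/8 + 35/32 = (j/2 + 1/4)*(j + 5/4)*(j + 7/2)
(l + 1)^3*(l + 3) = l^4 + 6*l^3 + 12*l^2 + 10*l + 3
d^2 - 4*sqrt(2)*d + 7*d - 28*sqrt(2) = (d + 7)*(d - 4*sqrt(2))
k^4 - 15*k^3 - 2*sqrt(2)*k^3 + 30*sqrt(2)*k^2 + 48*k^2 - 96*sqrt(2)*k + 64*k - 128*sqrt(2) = (k - 8)^2*(k + 1)*(k - 2*sqrt(2))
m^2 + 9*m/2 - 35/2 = (m - 5/2)*(m + 7)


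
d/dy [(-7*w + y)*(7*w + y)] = 2*y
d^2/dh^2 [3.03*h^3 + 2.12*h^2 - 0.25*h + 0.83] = 18.18*h + 4.24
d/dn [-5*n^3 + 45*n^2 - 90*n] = -15*n^2 + 90*n - 90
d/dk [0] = 0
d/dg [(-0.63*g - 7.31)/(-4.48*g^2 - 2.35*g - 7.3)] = (2.8224*g^2 + 1.4805*g - (0.63*g + 7.31)*(8.96*g + 2.35) + 4.599)/(4.48*g^2 + 2.35*g + 7.3)^2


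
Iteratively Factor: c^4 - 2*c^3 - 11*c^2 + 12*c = (c)*(c^3 - 2*c^2 - 11*c + 12) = c*(c - 1)*(c^2 - c - 12) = c*(c - 4)*(c - 1)*(c + 3)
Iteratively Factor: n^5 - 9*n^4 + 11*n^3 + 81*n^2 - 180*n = (n - 5)*(n^4 - 4*n^3 - 9*n^2 + 36*n) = (n - 5)*(n + 3)*(n^3 - 7*n^2 + 12*n) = (n - 5)*(n - 3)*(n + 3)*(n^2 - 4*n) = n*(n - 5)*(n - 3)*(n + 3)*(n - 4)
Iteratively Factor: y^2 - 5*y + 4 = (y - 1)*(y - 4)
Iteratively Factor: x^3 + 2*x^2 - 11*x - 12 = (x - 3)*(x^2 + 5*x + 4) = (x - 3)*(x + 1)*(x + 4)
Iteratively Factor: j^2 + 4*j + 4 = (j + 2)*(j + 2)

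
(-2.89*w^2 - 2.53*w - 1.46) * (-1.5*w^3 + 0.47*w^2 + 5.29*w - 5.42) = 4.335*w^5 + 2.4367*w^4 - 14.2872*w^3 + 1.5939*w^2 + 5.9892*w + 7.9132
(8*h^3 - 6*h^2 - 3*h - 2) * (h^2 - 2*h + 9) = 8*h^5 - 22*h^4 + 81*h^3 - 50*h^2 - 23*h - 18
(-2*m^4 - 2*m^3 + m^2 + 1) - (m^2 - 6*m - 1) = -2*m^4 - 2*m^3 + 6*m + 2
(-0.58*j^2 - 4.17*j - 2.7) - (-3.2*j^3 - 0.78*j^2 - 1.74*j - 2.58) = 3.2*j^3 + 0.2*j^2 - 2.43*j - 0.12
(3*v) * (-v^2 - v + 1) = -3*v^3 - 3*v^2 + 3*v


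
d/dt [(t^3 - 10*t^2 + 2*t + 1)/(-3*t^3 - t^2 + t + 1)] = (-31*t^4 + 14*t^3 + 4*t^2 - 18*t + 1)/(9*t^6 + 6*t^5 - 5*t^4 - 8*t^3 - t^2 + 2*t + 1)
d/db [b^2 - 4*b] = 2*b - 4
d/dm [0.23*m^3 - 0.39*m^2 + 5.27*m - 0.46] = 0.69*m^2 - 0.78*m + 5.27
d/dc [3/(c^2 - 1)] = -6*c/(c^2 - 1)^2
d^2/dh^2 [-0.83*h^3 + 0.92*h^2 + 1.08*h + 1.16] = 1.84 - 4.98*h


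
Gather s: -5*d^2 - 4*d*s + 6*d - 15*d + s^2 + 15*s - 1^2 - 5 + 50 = -5*d^2 - 9*d + s^2 + s*(15 - 4*d) + 44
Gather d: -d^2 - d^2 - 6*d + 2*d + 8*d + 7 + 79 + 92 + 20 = -2*d^2 + 4*d + 198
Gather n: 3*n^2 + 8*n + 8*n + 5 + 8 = 3*n^2 + 16*n + 13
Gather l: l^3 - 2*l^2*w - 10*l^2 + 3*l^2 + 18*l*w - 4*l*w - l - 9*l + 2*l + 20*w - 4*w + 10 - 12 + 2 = l^3 + l^2*(-2*w - 7) + l*(14*w - 8) + 16*w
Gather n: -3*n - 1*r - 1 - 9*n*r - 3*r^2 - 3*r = n*(-9*r - 3) - 3*r^2 - 4*r - 1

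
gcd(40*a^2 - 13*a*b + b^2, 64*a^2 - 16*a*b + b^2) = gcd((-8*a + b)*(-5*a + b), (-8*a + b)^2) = 8*a - b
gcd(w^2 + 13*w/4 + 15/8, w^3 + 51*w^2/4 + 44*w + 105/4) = w + 3/4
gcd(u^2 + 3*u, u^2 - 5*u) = u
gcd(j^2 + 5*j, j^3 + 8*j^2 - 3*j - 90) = j + 5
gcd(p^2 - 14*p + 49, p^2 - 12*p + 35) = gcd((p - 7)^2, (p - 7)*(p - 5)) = p - 7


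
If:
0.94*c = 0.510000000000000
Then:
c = 0.54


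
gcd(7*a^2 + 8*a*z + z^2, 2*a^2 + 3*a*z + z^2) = a + z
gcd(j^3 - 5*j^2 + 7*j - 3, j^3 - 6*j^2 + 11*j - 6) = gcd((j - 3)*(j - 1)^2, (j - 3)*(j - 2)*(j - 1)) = j^2 - 4*j + 3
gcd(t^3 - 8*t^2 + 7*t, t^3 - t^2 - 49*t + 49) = t^2 - 8*t + 7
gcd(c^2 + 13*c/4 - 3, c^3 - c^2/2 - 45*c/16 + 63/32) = c - 3/4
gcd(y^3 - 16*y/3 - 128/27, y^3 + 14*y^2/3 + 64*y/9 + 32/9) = y^2 + 8*y/3 + 16/9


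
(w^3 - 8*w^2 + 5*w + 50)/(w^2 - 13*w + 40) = (w^2 - 3*w - 10)/(w - 8)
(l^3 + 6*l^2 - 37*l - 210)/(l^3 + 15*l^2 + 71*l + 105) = (l - 6)/(l + 3)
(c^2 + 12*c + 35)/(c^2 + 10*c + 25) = (c + 7)/(c + 5)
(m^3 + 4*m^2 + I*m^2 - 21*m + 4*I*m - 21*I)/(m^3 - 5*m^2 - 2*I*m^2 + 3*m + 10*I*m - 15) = (m^2 + 4*m - 21)/(m^2 - m*(5 + 3*I) + 15*I)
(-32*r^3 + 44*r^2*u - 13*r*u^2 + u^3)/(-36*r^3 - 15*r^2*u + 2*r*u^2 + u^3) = (8*r^2 - 9*r*u + u^2)/(9*r^2 + 6*r*u + u^2)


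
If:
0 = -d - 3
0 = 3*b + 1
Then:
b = -1/3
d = -3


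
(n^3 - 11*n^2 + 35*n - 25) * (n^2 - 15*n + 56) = n^5 - 26*n^4 + 256*n^3 - 1166*n^2 + 2335*n - 1400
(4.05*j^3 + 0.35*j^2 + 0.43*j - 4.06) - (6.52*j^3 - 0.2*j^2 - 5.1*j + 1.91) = -2.47*j^3 + 0.55*j^2 + 5.53*j - 5.97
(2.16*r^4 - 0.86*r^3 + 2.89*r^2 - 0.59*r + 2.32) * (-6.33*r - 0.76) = -13.6728*r^5 + 3.8022*r^4 - 17.6401*r^3 + 1.5383*r^2 - 14.2372*r - 1.7632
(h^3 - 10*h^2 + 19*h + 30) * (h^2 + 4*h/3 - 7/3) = h^5 - 26*h^4/3 + 10*h^3/3 + 236*h^2/3 - 13*h/3 - 70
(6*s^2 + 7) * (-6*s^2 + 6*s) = -36*s^4 + 36*s^3 - 42*s^2 + 42*s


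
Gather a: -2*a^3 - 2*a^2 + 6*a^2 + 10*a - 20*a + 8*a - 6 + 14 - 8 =-2*a^3 + 4*a^2 - 2*a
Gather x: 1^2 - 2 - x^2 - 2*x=-x^2 - 2*x - 1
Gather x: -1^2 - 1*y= -y - 1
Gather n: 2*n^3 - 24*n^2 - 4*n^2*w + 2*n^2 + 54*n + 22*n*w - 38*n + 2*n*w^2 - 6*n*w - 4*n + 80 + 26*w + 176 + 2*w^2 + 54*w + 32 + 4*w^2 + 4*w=2*n^3 + n^2*(-4*w - 22) + n*(2*w^2 + 16*w + 12) + 6*w^2 + 84*w + 288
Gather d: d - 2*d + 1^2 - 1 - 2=-d - 2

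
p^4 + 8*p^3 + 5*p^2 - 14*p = p*(p - 1)*(p + 2)*(p + 7)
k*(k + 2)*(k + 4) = k^3 + 6*k^2 + 8*k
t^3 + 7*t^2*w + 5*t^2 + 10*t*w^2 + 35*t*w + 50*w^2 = (t + 5)*(t + 2*w)*(t + 5*w)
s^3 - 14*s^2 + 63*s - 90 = (s - 6)*(s - 5)*(s - 3)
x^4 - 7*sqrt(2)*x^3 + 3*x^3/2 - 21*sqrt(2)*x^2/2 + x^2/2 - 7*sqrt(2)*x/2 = x*(x + 1/2)*(x + 1)*(x - 7*sqrt(2))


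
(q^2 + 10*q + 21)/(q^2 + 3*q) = (q + 7)/q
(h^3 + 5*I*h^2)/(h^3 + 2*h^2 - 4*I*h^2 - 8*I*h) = h*(h + 5*I)/(h^2 + 2*h - 4*I*h - 8*I)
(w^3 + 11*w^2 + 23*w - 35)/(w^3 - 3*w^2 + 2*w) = (w^2 + 12*w + 35)/(w*(w - 2))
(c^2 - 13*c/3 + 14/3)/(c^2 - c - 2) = (c - 7/3)/(c + 1)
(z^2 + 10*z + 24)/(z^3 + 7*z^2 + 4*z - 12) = (z + 4)/(z^2 + z - 2)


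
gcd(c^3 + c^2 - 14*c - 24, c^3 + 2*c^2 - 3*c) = c + 3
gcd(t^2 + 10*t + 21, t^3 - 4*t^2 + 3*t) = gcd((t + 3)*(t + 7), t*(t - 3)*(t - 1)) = 1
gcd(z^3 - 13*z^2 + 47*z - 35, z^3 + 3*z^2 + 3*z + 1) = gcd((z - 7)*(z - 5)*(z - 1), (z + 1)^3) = 1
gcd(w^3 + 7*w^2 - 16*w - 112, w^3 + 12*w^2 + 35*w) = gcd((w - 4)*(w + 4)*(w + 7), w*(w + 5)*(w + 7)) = w + 7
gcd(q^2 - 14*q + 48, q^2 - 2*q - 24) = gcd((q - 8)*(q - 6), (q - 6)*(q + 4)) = q - 6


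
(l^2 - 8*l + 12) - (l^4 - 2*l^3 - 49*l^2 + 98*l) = -l^4 + 2*l^3 + 50*l^2 - 106*l + 12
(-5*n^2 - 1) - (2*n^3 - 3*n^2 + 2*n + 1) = -2*n^3 - 2*n^2 - 2*n - 2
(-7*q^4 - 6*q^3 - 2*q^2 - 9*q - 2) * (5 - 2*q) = 14*q^5 - 23*q^4 - 26*q^3 + 8*q^2 - 41*q - 10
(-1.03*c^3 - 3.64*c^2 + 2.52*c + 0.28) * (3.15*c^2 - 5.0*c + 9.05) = -3.2445*c^5 - 6.316*c^4 + 16.8165*c^3 - 44.66*c^2 + 21.406*c + 2.534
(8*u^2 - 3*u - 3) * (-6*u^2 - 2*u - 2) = -48*u^4 + 2*u^3 + 8*u^2 + 12*u + 6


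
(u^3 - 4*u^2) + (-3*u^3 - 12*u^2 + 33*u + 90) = -2*u^3 - 16*u^2 + 33*u + 90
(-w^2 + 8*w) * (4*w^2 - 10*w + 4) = -4*w^4 + 42*w^3 - 84*w^2 + 32*w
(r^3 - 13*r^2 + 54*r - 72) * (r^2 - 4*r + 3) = r^5 - 17*r^4 + 109*r^3 - 327*r^2 + 450*r - 216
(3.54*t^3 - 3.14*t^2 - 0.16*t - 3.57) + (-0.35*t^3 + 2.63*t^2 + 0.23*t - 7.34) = 3.19*t^3 - 0.51*t^2 + 0.07*t - 10.91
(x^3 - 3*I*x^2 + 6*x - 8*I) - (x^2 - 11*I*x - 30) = x^3 - x^2 - 3*I*x^2 + 6*x + 11*I*x + 30 - 8*I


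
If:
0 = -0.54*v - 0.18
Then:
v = -0.33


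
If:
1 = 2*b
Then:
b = 1/2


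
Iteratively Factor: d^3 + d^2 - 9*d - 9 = (d - 3)*(d^2 + 4*d + 3) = (d - 3)*(d + 3)*(d + 1)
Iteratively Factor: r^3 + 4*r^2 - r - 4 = (r - 1)*(r^2 + 5*r + 4) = (r - 1)*(r + 4)*(r + 1)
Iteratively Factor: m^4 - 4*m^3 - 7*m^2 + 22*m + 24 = (m - 4)*(m^3 - 7*m - 6) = (m - 4)*(m - 3)*(m^2 + 3*m + 2) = (m - 4)*(m - 3)*(m + 1)*(m + 2)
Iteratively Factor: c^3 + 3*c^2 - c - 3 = (c + 3)*(c^2 - 1) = (c + 1)*(c + 3)*(c - 1)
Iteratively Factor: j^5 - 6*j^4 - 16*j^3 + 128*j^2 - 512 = (j - 4)*(j^4 - 2*j^3 - 24*j^2 + 32*j + 128) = (j - 4)^2*(j^3 + 2*j^2 - 16*j - 32) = (j - 4)^2*(j + 4)*(j^2 - 2*j - 8) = (j - 4)^3*(j + 4)*(j + 2)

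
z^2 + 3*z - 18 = (z - 3)*(z + 6)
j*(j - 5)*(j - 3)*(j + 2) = j^4 - 6*j^3 - j^2 + 30*j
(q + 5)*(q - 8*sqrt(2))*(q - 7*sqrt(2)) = q^3 - 15*sqrt(2)*q^2 + 5*q^2 - 75*sqrt(2)*q + 112*q + 560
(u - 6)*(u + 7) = u^2 + u - 42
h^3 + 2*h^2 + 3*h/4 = h*(h + 1/2)*(h + 3/2)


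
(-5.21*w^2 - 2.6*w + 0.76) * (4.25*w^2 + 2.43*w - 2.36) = -22.1425*w^4 - 23.7103*w^3 + 9.2076*w^2 + 7.9828*w - 1.7936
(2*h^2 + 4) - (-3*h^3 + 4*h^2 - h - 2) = 3*h^3 - 2*h^2 + h + 6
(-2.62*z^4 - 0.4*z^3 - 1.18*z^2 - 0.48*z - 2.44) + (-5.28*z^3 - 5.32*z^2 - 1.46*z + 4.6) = -2.62*z^4 - 5.68*z^3 - 6.5*z^2 - 1.94*z + 2.16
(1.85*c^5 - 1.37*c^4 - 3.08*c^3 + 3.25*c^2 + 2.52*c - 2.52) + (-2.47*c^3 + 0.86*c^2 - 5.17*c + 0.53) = 1.85*c^5 - 1.37*c^4 - 5.55*c^3 + 4.11*c^2 - 2.65*c - 1.99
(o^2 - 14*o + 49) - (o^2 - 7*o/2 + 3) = 46 - 21*o/2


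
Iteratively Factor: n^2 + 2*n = (n + 2)*(n)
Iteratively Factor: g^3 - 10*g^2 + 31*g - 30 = (g - 2)*(g^2 - 8*g + 15) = (g - 3)*(g - 2)*(g - 5)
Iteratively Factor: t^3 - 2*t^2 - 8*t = (t)*(t^2 - 2*t - 8) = t*(t + 2)*(t - 4)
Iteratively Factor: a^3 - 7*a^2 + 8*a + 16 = (a - 4)*(a^2 - 3*a - 4) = (a - 4)^2*(a + 1)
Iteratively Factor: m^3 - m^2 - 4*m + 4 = (m + 2)*(m^2 - 3*m + 2) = (m - 2)*(m + 2)*(m - 1)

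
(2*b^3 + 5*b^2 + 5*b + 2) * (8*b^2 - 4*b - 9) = 16*b^5 + 32*b^4 + 2*b^3 - 49*b^2 - 53*b - 18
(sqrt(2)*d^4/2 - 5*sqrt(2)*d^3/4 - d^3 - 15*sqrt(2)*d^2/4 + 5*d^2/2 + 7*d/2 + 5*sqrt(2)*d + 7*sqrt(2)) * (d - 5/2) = sqrt(2)*d^5/2 - 5*sqrt(2)*d^4/2 - d^4 - 5*sqrt(2)*d^3/8 + 5*d^3 - 11*d^2/4 + 115*sqrt(2)*d^2/8 - 35*d/4 - 11*sqrt(2)*d/2 - 35*sqrt(2)/2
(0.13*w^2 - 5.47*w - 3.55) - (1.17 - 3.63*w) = 0.13*w^2 - 1.84*w - 4.72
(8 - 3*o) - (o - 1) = 9 - 4*o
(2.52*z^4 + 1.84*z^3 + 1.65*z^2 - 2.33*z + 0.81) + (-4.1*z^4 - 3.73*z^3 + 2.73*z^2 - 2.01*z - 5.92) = -1.58*z^4 - 1.89*z^3 + 4.38*z^2 - 4.34*z - 5.11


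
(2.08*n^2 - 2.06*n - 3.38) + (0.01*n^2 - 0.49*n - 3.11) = 2.09*n^2 - 2.55*n - 6.49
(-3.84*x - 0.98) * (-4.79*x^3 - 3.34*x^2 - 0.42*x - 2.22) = 18.3936*x^4 + 17.5198*x^3 + 4.886*x^2 + 8.9364*x + 2.1756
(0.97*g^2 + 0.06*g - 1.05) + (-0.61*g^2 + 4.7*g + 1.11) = 0.36*g^2 + 4.76*g + 0.0600000000000001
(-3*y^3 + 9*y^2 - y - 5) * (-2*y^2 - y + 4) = 6*y^5 - 15*y^4 - 19*y^3 + 47*y^2 + y - 20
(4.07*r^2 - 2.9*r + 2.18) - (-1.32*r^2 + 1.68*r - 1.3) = 5.39*r^2 - 4.58*r + 3.48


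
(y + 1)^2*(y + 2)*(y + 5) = y^4 + 9*y^3 + 25*y^2 + 27*y + 10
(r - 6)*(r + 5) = r^2 - r - 30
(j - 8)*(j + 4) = j^2 - 4*j - 32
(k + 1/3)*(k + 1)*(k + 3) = k^3 + 13*k^2/3 + 13*k/3 + 1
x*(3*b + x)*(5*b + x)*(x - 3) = 15*b^2*x^2 - 45*b^2*x + 8*b*x^3 - 24*b*x^2 + x^4 - 3*x^3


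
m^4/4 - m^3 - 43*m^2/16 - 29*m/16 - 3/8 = (m/4 + 1/4)*(m - 6)*(m + 1/2)^2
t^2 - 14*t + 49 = (t - 7)^2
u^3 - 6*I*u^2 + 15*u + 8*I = (u - 8*I)*(u + I)^2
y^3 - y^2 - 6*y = y*(y - 3)*(y + 2)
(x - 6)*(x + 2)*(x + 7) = x^3 + 3*x^2 - 40*x - 84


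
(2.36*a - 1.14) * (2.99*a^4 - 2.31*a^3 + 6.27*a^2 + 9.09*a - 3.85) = 7.0564*a^5 - 8.8602*a^4 + 17.4306*a^3 + 14.3046*a^2 - 19.4486*a + 4.389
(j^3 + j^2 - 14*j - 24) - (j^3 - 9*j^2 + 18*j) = 10*j^2 - 32*j - 24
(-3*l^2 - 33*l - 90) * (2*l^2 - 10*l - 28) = -6*l^4 - 36*l^3 + 234*l^2 + 1824*l + 2520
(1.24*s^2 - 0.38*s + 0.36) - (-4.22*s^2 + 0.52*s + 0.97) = 5.46*s^2 - 0.9*s - 0.61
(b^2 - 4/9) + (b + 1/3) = b^2 + b - 1/9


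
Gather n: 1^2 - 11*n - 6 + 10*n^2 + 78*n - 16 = 10*n^2 + 67*n - 21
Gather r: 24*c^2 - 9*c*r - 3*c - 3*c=24*c^2 - 9*c*r - 6*c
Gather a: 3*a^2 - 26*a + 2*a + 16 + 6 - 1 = 3*a^2 - 24*a + 21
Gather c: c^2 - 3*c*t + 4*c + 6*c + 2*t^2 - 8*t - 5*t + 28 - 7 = c^2 + c*(10 - 3*t) + 2*t^2 - 13*t + 21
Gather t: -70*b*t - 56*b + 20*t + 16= -56*b + t*(20 - 70*b) + 16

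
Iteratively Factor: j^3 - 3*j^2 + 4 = (j + 1)*(j^2 - 4*j + 4) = (j - 2)*(j + 1)*(j - 2)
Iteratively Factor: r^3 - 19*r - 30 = (r + 2)*(r^2 - 2*r - 15) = (r - 5)*(r + 2)*(r + 3)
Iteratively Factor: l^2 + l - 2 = (l + 2)*(l - 1)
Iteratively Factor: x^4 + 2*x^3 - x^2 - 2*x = (x)*(x^3 + 2*x^2 - x - 2) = x*(x + 1)*(x^2 + x - 2) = x*(x - 1)*(x + 1)*(x + 2)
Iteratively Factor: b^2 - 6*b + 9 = (b - 3)*(b - 3)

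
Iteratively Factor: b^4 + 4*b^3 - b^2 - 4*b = (b)*(b^3 + 4*b^2 - b - 4) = b*(b - 1)*(b^2 + 5*b + 4) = b*(b - 1)*(b + 1)*(b + 4)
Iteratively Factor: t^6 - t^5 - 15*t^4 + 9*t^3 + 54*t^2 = (t + 2)*(t^5 - 3*t^4 - 9*t^3 + 27*t^2) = t*(t + 2)*(t^4 - 3*t^3 - 9*t^2 + 27*t) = t*(t - 3)*(t + 2)*(t^3 - 9*t) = t^2*(t - 3)*(t + 2)*(t^2 - 9) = t^2*(t - 3)*(t + 2)*(t + 3)*(t - 3)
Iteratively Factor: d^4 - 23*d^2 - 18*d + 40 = (d + 4)*(d^3 - 4*d^2 - 7*d + 10) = (d - 5)*(d + 4)*(d^2 + d - 2) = (d - 5)*(d - 1)*(d + 4)*(d + 2)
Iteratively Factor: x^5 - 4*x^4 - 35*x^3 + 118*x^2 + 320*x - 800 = (x + 4)*(x^4 - 8*x^3 - 3*x^2 + 130*x - 200) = (x - 5)*(x + 4)*(x^3 - 3*x^2 - 18*x + 40) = (x - 5)*(x - 2)*(x + 4)*(x^2 - x - 20) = (x - 5)^2*(x - 2)*(x + 4)*(x + 4)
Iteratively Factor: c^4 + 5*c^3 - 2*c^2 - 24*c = (c + 4)*(c^3 + c^2 - 6*c) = c*(c + 4)*(c^2 + c - 6) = c*(c - 2)*(c + 4)*(c + 3)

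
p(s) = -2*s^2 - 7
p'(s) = -4*s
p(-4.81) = -53.27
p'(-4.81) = 19.24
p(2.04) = -15.32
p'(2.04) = -8.16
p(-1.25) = -10.12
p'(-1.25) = 5.00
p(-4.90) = -55.02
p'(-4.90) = 19.60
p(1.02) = -9.08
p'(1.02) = -4.08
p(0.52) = -7.54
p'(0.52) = -2.08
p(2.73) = -21.91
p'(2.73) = -10.92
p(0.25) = -7.12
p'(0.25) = -1.00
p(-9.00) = -169.00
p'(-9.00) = 36.00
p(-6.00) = -79.00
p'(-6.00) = 24.00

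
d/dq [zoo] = 0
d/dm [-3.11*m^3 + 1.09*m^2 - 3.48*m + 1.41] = -9.33*m^2 + 2.18*m - 3.48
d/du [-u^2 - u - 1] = -2*u - 1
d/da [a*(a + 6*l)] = 2*a + 6*l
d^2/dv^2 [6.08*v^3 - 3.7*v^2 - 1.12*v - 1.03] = 36.48*v - 7.4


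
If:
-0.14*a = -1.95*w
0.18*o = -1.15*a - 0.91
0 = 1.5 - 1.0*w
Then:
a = 20.89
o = -138.54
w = 1.50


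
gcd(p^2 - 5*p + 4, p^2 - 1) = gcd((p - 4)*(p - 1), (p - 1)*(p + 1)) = p - 1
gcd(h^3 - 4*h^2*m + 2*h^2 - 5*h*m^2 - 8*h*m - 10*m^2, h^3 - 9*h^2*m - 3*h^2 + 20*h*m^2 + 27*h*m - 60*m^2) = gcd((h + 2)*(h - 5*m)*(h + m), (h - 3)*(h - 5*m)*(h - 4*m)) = h - 5*m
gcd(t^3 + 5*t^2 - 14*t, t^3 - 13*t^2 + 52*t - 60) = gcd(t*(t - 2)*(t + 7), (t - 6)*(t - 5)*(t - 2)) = t - 2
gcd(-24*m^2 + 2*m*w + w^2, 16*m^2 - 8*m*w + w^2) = -4*m + w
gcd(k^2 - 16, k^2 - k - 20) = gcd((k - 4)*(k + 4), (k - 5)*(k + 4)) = k + 4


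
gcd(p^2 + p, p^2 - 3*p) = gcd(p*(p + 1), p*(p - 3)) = p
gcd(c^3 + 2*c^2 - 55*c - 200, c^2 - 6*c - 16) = c - 8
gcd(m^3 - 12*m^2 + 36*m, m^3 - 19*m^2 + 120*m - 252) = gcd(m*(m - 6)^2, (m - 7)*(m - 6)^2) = m^2 - 12*m + 36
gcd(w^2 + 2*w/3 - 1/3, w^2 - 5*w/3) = 1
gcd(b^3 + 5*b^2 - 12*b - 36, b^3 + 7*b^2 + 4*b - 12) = b^2 + 8*b + 12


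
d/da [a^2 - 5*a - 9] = 2*a - 5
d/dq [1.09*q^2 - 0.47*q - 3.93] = 2.18*q - 0.47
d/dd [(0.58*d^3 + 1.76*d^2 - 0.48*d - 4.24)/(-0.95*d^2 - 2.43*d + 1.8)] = (-0.551*d^4 - 2.8188*d^3 - 1.6008*d^2 - 1.72*d - 11.1672)/(0.9025*d^4 + 4.617*d^3 + 2.4849*d^2 - 8.748*d + 3.24)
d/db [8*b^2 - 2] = 16*b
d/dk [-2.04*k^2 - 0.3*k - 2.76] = -4.08*k - 0.3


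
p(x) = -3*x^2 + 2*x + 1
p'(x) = 2 - 6*x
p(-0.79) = -2.45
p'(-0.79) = 6.74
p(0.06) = 1.11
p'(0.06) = 1.64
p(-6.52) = -139.57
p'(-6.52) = 41.12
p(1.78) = -4.95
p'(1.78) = -8.68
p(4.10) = -41.23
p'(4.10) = -22.60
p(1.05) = -0.21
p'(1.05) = -4.30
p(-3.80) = -49.92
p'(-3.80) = 24.80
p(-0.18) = 0.54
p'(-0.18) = 3.08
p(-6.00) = -119.00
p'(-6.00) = 38.00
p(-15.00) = -704.00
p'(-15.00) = 92.00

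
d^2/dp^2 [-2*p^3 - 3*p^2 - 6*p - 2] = -12*p - 6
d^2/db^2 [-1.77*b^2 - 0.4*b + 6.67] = -3.54000000000000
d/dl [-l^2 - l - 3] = -2*l - 1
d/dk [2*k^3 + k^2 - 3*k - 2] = 6*k^2 + 2*k - 3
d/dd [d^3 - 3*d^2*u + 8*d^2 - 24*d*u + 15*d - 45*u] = 3*d^2 - 6*d*u + 16*d - 24*u + 15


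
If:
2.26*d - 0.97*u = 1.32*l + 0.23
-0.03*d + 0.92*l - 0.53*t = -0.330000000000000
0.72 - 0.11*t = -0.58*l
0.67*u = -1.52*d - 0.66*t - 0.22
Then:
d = -0.03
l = -1.67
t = -2.28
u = 1.98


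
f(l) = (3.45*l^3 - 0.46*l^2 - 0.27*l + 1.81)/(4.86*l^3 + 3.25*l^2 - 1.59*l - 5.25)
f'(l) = (-14.58*l^2 - 6.5*l + 1.59)*(3.45*l^3 - 0.46*l^2 - 0.27*l + 1.81)/(4.86*l^3 + 3.25*l^2 - 1.59*l - 5.25)^2 + (10.35*l^2 - 0.92*l - 0.27)/(4.86*l^3 + 3.25*l^2 - 1.59*l - 5.25)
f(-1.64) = 0.93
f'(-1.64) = -0.27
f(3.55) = 0.60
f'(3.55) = 0.01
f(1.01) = 3.15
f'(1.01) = -36.27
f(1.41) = 0.81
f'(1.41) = -0.84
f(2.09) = 0.61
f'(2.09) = -0.07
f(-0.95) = 0.26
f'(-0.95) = -1.71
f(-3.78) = 0.88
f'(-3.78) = 0.05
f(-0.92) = 0.21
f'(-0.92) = -1.73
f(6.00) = 0.63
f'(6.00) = 0.01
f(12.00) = 0.67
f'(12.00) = 0.00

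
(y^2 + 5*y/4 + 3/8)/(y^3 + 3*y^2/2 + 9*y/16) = 2*(2*y + 1)/(y*(4*y + 3))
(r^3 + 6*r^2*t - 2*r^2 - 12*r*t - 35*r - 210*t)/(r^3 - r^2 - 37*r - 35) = (r + 6*t)/(r + 1)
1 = 1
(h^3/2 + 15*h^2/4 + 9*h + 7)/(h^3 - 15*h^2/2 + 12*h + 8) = (2*h^3 + 15*h^2 + 36*h + 28)/(2*(2*h^3 - 15*h^2 + 24*h + 16))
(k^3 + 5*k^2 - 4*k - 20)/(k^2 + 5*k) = k - 4/k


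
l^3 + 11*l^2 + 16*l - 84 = (l - 2)*(l + 6)*(l + 7)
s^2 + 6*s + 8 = (s + 2)*(s + 4)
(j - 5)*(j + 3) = j^2 - 2*j - 15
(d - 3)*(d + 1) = d^2 - 2*d - 3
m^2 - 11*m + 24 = (m - 8)*(m - 3)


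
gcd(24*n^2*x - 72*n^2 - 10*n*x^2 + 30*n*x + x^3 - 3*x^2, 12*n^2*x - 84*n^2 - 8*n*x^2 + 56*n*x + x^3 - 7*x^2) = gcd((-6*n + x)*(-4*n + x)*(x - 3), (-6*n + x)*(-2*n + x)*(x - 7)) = -6*n + x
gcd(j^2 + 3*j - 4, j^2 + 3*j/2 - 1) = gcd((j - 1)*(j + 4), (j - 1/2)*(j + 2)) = 1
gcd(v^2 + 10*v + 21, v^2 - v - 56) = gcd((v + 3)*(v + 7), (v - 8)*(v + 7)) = v + 7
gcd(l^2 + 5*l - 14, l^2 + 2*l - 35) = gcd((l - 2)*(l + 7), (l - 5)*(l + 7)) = l + 7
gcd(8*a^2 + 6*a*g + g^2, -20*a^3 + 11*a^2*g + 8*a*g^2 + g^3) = 4*a + g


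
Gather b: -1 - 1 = -2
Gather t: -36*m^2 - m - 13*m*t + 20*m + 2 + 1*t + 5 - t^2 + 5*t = -36*m^2 + 19*m - t^2 + t*(6 - 13*m) + 7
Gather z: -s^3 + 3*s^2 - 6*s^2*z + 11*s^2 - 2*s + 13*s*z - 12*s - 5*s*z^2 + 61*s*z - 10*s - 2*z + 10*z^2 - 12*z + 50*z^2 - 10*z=-s^3 + 14*s^2 - 24*s + z^2*(60 - 5*s) + z*(-6*s^2 + 74*s - 24)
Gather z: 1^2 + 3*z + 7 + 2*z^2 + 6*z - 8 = 2*z^2 + 9*z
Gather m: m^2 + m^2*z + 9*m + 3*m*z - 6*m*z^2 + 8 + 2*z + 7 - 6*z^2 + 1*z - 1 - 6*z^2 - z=m^2*(z + 1) + m*(-6*z^2 + 3*z + 9) - 12*z^2 + 2*z + 14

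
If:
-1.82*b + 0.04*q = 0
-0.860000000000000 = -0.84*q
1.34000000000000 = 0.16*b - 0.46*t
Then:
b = 0.02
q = 1.02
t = -2.91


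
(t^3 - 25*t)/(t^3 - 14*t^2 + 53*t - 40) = t*(t + 5)/(t^2 - 9*t + 8)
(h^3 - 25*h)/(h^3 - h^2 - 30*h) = (h - 5)/(h - 6)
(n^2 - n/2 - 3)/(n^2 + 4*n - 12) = (n + 3/2)/(n + 6)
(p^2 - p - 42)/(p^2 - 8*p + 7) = (p + 6)/(p - 1)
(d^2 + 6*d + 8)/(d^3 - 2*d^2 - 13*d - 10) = (d + 4)/(d^2 - 4*d - 5)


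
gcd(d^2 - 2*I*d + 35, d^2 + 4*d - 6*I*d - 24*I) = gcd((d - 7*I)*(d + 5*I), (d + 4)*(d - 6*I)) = 1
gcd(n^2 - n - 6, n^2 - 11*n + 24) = n - 3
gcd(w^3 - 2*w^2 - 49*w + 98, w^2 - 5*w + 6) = w - 2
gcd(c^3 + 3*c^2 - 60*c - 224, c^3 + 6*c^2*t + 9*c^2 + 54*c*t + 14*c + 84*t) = c + 7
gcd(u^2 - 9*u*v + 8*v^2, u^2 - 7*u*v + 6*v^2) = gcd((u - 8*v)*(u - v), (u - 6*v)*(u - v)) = u - v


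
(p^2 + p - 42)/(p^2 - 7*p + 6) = (p + 7)/(p - 1)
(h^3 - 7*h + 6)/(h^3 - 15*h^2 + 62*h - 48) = (h^2 + h - 6)/(h^2 - 14*h + 48)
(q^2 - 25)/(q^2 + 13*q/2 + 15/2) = 2*(q - 5)/(2*q + 3)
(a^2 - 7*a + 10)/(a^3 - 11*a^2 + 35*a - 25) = (a - 2)/(a^2 - 6*a + 5)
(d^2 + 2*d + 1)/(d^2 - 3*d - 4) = (d + 1)/(d - 4)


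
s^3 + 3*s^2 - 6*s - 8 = (s - 2)*(s + 1)*(s + 4)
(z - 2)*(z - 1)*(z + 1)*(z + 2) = z^4 - 5*z^2 + 4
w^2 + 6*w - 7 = (w - 1)*(w + 7)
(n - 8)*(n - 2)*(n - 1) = n^3 - 11*n^2 + 26*n - 16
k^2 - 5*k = k*(k - 5)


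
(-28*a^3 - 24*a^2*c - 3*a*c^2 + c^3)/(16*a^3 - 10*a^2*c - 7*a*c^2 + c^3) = (-14*a^2 - 5*a*c + c^2)/(8*a^2 - 9*a*c + c^2)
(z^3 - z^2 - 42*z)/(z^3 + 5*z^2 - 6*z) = (z - 7)/(z - 1)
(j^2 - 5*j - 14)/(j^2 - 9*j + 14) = (j + 2)/(j - 2)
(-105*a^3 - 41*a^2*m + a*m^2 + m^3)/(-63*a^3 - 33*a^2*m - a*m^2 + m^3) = (5*a + m)/(3*a + m)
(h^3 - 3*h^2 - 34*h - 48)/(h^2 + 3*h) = h - 6 - 16/h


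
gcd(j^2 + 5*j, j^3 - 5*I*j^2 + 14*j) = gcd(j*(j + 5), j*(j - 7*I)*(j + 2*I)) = j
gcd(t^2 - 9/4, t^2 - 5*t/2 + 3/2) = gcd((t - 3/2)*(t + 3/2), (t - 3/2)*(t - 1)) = t - 3/2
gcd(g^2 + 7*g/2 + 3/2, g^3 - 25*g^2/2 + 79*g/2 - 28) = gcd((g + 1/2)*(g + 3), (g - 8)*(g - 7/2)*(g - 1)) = 1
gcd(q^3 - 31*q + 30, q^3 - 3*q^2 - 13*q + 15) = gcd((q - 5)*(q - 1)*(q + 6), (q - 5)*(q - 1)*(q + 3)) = q^2 - 6*q + 5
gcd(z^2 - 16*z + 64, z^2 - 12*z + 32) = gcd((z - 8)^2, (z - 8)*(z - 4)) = z - 8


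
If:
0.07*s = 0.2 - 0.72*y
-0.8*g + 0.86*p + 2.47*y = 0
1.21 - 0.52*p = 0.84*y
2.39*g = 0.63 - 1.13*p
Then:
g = -5.18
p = 11.51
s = 61.33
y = -5.68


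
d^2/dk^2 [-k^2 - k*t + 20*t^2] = -2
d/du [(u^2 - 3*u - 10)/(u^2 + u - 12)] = 2*(2*u^2 - 2*u + 23)/(u^4 + 2*u^3 - 23*u^2 - 24*u + 144)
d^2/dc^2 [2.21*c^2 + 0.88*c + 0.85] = 4.42000000000000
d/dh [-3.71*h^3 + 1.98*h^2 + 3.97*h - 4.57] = -11.13*h^2 + 3.96*h + 3.97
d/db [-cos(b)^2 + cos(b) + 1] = -sin(b) + sin(2*b)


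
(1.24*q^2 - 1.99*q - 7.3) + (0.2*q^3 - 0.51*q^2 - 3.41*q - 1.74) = 0.2*q^3 + 0.73*q^2 - 5.4*q - 9.04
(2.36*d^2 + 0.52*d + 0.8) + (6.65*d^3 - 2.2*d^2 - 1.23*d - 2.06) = 6.65*d^3 + 0.16*d^2 - 0.71*d - 1.26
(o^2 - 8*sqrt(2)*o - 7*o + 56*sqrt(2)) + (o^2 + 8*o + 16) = 2*o^2 - 8*sqrt(2)*o + o + 16 + 56*sqrt(2)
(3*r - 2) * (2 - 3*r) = -9*r^2 + 12*r - 4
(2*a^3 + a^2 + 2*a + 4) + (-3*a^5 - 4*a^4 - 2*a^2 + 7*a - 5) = -3*a^5 - 4*a^4 + 2*a^3 - a^2 + 9*a - 1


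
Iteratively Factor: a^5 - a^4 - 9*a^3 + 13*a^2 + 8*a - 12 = (a - 2)*(a^4 + a^3 - 7*a^2 - a + 6) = (a - 2)*(a + 1)*(a^3 - 7*a + 6) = (a - 2)*(a - 1)*(a + 1)*(a^2 + a - 6) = (a - 2)^2*(a - 1)*(a + 1)*(a + 3)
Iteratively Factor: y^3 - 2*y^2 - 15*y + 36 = (y - 3)*(y^2 + y - 12) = (y - 3)^2*(y + 4)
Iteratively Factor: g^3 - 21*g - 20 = (g + 4)*(g^2 - 4*g - 5) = (g - 5)*(g + 4)*(g + 1)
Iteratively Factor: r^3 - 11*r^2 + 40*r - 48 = (r - 4)*(r^2 - 7*r + 12) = (r - 4)*(r - 3)*(r - 4)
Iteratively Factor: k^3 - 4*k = (k + 2)*(k^2 - 2*k) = k*(k + 2)*(k - 2)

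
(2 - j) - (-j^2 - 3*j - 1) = j^2 + 2*j + 3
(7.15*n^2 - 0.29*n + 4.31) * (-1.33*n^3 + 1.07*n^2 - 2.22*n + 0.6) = -9.5095*n^5 + 8.0362*n^4 - 21.9156*n^3 + 9.5455*n^2 - 9.7422*n + 2.586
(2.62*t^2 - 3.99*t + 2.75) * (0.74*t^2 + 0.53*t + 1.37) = 1.9388*t^4 - 1.564*t^3 + 3.5097*t^2 - 4.0088*t + 3.7675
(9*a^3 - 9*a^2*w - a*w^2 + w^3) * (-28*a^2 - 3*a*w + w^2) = -252*a^5 + 225*a^4*w + 64*a^3*w^2 - 34*a^2*w^3 - 4*a*w^4 + w^5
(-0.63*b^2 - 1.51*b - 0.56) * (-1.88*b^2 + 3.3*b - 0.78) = 1.1844*b^4 + 0.7598*b^3 - 3.4388*b^2 - 0.6702*b + 0.4368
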